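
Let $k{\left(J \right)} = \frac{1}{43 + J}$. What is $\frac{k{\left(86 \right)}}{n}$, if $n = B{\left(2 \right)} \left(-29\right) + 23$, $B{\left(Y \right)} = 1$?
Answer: $- \frac{1}{774} \approx -0.001292$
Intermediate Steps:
$n = -6$ ($n = 1 \left(-29\right) + 23 = -29 + 23 = -6$)
$\frac{k{\left(86 \right)}}{n} = \frac{1}{\left(43 + 86\right) \left(-6\right)} = \frac{1}{129} \left(- \frac{1}{6}\right) = - \frac{1}{774}$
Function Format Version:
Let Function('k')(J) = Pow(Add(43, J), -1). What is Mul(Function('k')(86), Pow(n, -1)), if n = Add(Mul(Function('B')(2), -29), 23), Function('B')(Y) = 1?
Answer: Rational(-1, 774) ≈ -0.0012920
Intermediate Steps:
n = -6 (n = Add(Mul(1, -29), 23) = Add(-29, 23) = -6)
Mul(Function('k')(86), Pow(n, -1)) = Mul(Pow(Add(43, 86), -1), Pow(-6, -1)) = Mul(Pow(129, -1), Rational(-1, 6)) = Mul(Rational(1, 129), Rational(-1, 6)) = Rational(-1, 774)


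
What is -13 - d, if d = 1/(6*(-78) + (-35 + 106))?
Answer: -5160/397 ≈ -12.997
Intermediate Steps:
d = -1/397 (d = 1/(-468 + 71) = 1/(-397) = -1/397 ≈ -0.0025189)
-13 - d = -13 - 1*(-1/397) = -13 + 1/397 = -5160/397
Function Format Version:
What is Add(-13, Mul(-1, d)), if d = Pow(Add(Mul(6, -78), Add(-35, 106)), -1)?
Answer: Rational(-5160, 397) ≈ -12.997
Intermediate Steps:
d = Rational(-1, 397) (d = Pow(Add(-468, 71), -1) = Pow(-397, -1) = Rational(-1, 397) ≈ -0.0025189)
Add(-13, Mul(-1, d)) = Add(-13, Mul(-1, Rational(-1, 397))) = Add(-13, Rational(1, 397)) = Rational(-5160, 397)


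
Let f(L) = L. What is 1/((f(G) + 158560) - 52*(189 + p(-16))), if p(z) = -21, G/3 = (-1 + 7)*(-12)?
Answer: 1/149608 ≈ 6.6841e-6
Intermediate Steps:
G = -216 (G = 3*((-1 + 7)*(-12)) = 3*(6*(-12)) = 3*(-72) = -216)
1/((f(G) + 158560) - 52*(189 + p(-16))) = 1/((-216 + 158560) - 52*(189 - 21)) = 1/(158344 - 52*168) = 1/(158344 - 8736) = 1/149608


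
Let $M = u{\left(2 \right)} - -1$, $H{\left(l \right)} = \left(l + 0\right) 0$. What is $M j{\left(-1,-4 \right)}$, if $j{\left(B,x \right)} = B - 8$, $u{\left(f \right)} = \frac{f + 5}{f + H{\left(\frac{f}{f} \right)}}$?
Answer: $- \frac{81}{2} \approx -40.5$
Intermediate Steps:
$H{\left(l \right)} = 0$ ($H{\left(l \right)} = l 0 = 0$)
$u{\left(f \right)} = \frac{5 + f}{f}$ ($u{\left(f \right)} = \frac{f + 5}{f + 0} = \frac{5 + f}{f}$)
$j{\left(B,x \right)} = -8 + B$
$M = \frac{9}{2}$ ($M = \frac{5 + 2}{2} - -1 = \frac{1}{2} \cdot 7 + 1 = \frac{7}{2} + 1 = \frac{9}{2} \approx 4.5$)
$M j{\left(-1,-4 \right)} = \frac{9 \left(-8 - 1\right)}{2} = \frac{9}{2} \left(-9\right) = - \frac{81}{2}$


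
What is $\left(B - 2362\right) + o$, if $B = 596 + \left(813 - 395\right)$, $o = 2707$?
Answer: $1359$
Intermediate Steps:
$B = 1014$ ($B = 596 + 418 = 1014$)
$\left(B - 2362\right) + o = \left(1014 - 2362\right) + 2707 = -1348 + 2707 = 1359$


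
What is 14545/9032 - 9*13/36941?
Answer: 536250101/333651112 ≈ 1.6072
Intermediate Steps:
14545/9032 - 9*13/36941 = 14545*(1/9032) - 117*1/36941 = 14545/9032 - 117/36941 = 536250101/333651112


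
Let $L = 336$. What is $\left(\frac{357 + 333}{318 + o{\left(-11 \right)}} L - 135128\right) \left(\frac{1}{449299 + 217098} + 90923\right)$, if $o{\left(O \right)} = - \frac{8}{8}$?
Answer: $- \frac{2581395062085917952}{211247849} \approx -1.222 \cdot 10^{10}$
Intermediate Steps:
$o{\left(O \right)} = -1$ ($o{\left(O \right)} = \left(-8\right) \frac{1}{8} = -1$)
$\left(\frac{357 + 333}{318 + o{\left(-11 \right)}} L - 135128\right) \left(\frac{1}{449299 + 217098} + 90923\right) = \left(\frac{357 + 333}{318 - 1} \cdot 336 - 135128\right) \left(\frac{1}{449299 + 217098} + 90923\right) = \left(\frac{690}{317} \cdot 336 - 135128\right) \left(\frac{1}{666397} + 90923\right) = \left(690 \cdot \frac{1}{317} \cdot 336 - 135128\right) \left(\frac{1}{666397} + 90923\right) = \left(\frac{690}{317} \cdot 336 - 135128\right) \frac{60590814432}{666397} = \left(\frac{231840}{317} - 135128\right) \frac{60590814432}{666397} = \left(- \frac{42603736}{317}\right) \frac{60590814432}{666397} = - \frac{2581395062085917952}{211247849}$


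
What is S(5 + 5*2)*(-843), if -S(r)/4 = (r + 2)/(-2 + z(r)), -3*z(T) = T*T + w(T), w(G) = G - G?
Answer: -57324/77 ≈ -744.47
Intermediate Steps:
w(G) = 0
z(T) = -T**2/3 (z(T) = -(T*T + 0)/3 = -(T**2 + 0)/3 = -T**2/3)
S(r) = -4*(2 + r)/(-2 - r**2/3) (S(r) = -4*(r + 2)/(-2 - r**2/3) = -4*(2 + r)/(-2 - r**2/3))
S(5 + 5*2)*(-843) = (12*(2 + (5 + 5*2))/(6 + (5 + 5*2)**2))*(-843) = (12*(2 + (5 + 10))/(6 + (5 + 10)**2))*(-843) = (12*(2 + 15)/(6 + 15**2))*(-843) = (12*17/(6 + 225))*(-843) = (12*17/231)*(-843) = (12*(1/231)*17)*(-843) = (68/77)*(-843) = -57324/77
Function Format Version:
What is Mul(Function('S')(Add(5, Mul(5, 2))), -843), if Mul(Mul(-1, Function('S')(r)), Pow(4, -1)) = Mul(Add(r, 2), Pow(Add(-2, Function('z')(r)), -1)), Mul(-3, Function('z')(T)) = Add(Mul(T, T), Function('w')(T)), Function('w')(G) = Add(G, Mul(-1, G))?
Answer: Rational(-57324, 77) ≈ -744.47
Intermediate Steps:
Function('w')(G) = 0
Function('z')(T) = Mul(Rational(-1, 3), Pow(T, 2)) (Function('z')(T) = Mul(Rational(-1, 3), Add(Mul(T, T), 0)) = Mul(Rational(-1, 3), Add(Pow(T, 2), 0)) = Mul(Rational(-1, 3), Pow(T, 2)))
Function('S')(r) = Mul(-4, Pow(Add(-2, Mul(Rational(-1, 3), Pow(r, 2))), -1), Add(2, r)) (Function('S')(r) = Mul(-4, Mul(Add(r, 2), Pow(Add(-2, Mul(Rational(-1, 3), Pow(r, 2))), -1))) = Mul(-4, Mul(Add(2, r), Pow(Add(-2, Mul(Rational(-1, 3), Pow(r, 2))), -1))) = Mul(-4, Mul(Pow(Add(-2, Mul(Rational(-1, 3), Pow(r, 2))), -1), Add(2, r))) = Mul(-4, Pow(Add(-2, Mul(Rational(-1, 3), Pow(r, 2))), -1), Add(2, r)))
Mul(Function('S')(Add(5, Mul(5, 2))), -843) = Mul(Mul(12, Pow(Add(6, Pow(Add(5, Mul(5, 2)), 2)), -1), Add(2, Add(5, Mul(5, 2)))), -843) = Mul(Mul(12, Pow(Add(6, Pow(Add(5, 10), 2)), -1), Add(2, Add(5, 10))), -843) = Mul(Mul(12, Pow(Add(6, Pow(15, 2)), -1), Add(2, 15)), -843) = Mul(Mul(12, Pow(Add(6, 225), -1), 17), -843) = Mul(Mul(12, Pow(231, -1), 17), -843) = Mul(Mul(12, Rational(1, 231), 17), -843) = Mul(Rational(68, 77), -843) = Rational(-57324, 77)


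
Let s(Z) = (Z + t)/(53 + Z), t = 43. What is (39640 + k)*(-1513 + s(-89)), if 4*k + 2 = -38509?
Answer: -3266653339/72 ≈ -4.5370e+7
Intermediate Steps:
k = -38511/4 (k = -½ + (¼)*(-38509) = -½ - 38509/4 = -38511/4 ≈ -9627.8)
s(Z) = (43 + Z)/(53 + Z) (s(Z) = (Z + 43)/(53 + Z) = (43 + Z)/(53 + Z))
(39640 + k)*(-1513 + s(-89)) = (39640 - 38511/4)*(-1513 + (43 - 89)/(53 - 89)) = 120049*(-1513 - 46/(-36))/4 = 120049*(-1513 - 1/36*(-46))/4 = 120049*(-1513 + 23/18)/4 = (120049/4)*(-27211/18) = -3266653339/72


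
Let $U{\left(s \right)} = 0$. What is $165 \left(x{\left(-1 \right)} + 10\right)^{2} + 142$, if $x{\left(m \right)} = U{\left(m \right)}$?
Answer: $16642$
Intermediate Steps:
$x{\left(m \right)} = 0$
$165 \left(x{\left(-1 \right)} + 10\right)^{2} + 142 = 165 \left(0 + 10\right)^{2} + 142 = 165 \cdot 10^{2} + 142 = 165 \cdot 100 + 142 = 16500 + 142 = 16642$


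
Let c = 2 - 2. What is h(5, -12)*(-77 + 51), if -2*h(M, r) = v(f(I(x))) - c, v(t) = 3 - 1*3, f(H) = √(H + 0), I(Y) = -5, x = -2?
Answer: 0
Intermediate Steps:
c = 0
f(H) = √H
v(t) = 0 (v(t) = 3 - 3 = 0)
h(M, r) = 0 (h(M, r) = -(0 - 1*0)/2 = -(0 + 0)/2 = -½*0 = 0)
h(5, -12)*(-77 + 51) = 0*(-77 + 51) = 0*(-26) = 0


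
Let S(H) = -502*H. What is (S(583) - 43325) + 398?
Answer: -335593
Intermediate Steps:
(S(583) - 43325) + 398 = (-502*583 - 43325) + 398 = (-292666 - 43325) + 398 = -335991 + 398 = -335593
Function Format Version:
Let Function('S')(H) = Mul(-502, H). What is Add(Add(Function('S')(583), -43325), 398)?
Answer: -335593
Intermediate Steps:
Add(Add(Function('S')(583), -43325), 398) = Add(Add(Mul(-502, 583), -43325), 398) = Add(Add(-292666, -43325), 398) = Add(-335991, 398) = -335593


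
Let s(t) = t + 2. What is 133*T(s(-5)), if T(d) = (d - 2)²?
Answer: 3325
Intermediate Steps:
s(t) = 2 + t
T(d) = (-2 + d)²
133*T(s(-5)) = 133*(-2 + (2 - 5))² = 133*(-2 - 3)² = 133*(-5)² = 133*25 = 3325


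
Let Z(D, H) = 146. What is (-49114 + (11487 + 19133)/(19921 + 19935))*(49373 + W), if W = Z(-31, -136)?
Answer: -24232827850079/9964 ≈ -2.4320e+9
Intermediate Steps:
W = 146
(-49114 + (11487 + 19133)/(19921 + 19935))*(49373 + W) = (-49114 + (11487 + 19133)/(19921 + 19935))*(49373 + 146) = (-49114 + 30620/39856)*49519 = (-49114 + 30620*(1/39856))*49519 = (-49114 + 7655/9964)*49519 = -489364241/9964*49519 = -24232827850079/9964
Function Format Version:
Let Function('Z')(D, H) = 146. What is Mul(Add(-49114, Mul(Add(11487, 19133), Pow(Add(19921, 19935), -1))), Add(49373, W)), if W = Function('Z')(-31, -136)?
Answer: Rational(-24232827850079, 9964) ≈ -2.4320e+9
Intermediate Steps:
W = 146
Mul(Add(-49114, Mul(Add(11487, 19133), Pow(Add(19921, 19935), -1))), Add(49373, W)) = Mul(Add(-49114, Mul(Add(11487, 19133), Pow(Add(19921, 19935), -1))), Add(49373, 146)) = Mul(Add(-49114, Mul(30620, Pow(39856, -1))), 49519) = Mul(Add(-49114, Mul(30620, Rational(1, 39856))), 49519) = Mul(Add(-49114, Rational(7655, 9964)), 49519) = Mul(Rational(-489364241, 9964), 49519) = Rational(-24232827850079, 9964)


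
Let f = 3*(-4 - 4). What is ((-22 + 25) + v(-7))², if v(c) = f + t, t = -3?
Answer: 576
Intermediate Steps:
f = -24 (f = 3*(-8) = -24)
v(c) = -27 (v(c) = -24 - 3 = -27)
((-22 + 25) + v(-7))² = ((-22 + 25) - 27)² = (3 - 27)² = (-24)² = 576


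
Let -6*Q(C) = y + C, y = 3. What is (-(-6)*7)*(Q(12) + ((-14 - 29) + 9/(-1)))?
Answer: -2289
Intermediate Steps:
Q(C) = -½ - C/6 (Q(C) = -(3 + C)/6 = -½ - C/6)
(-(-6)*7)*(Q(12) + ((-14 - 29) + 9/(-1))) = (-(-6)*7)*((-½ - ⅙*12) + ((-14 - 29) + 9/(-1))) = (-1*(-42))*((-½ - 2) + (-43 + 9*(-1))) = 42*(-5/2 + (-43 - 9)) = 42*(-5/2 - 52) = 42*(-109/2) = -2289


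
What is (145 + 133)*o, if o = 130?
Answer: 36140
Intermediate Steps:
(145 + 133)*o = (145 + 133)*130 = 278*130 = 36140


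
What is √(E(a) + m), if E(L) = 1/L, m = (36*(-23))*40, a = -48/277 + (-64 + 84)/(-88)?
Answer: I*√197359766174/2441 ≈ 182.0*I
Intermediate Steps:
a = -2441/6094 (a = -48*1/277 + 20*(-1/88) = -48/277 - 5/22 = -2441/6094 ≈ -0.40056)
m = -33120 (m = -828*40 = -33120)
√(E(a) + m) = √(1/(-2441/6094) - 33120) = √(-6094/2441 - 33120) = √(-80852014/2441) = I*√197359766174/2441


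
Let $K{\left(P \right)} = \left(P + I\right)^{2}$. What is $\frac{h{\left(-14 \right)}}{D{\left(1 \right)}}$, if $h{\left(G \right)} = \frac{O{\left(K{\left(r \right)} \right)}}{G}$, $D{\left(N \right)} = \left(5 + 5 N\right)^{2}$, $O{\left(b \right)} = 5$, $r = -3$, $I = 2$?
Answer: $- \frac{1}{280} \approx -0.0035714$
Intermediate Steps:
$K{\left(P \right)} = \left(2 + P\right)^{2}$ ($K{\left(P \right)} = \left(P + 2\right)^{2} = \left(2 + P\right)^{2}$)
$h{\left(G \right)} = \frac{5}{G}$
$\frac{h{\left(-14 \right)}}{D{\left(1 \right)}} = \frac{5 \frac{1}{-14}}{25 \left(1 + 1\right)^{2}} = \frac{5 \left(- \frac{1}{14}\right)}{25 \cdot 2^{2}} = - \frac{5}{14 \cdot 25 \cdot 4} = - \frac{5}{14 \cdot 100} = \left(- \frac{5}{14}\right) \frac{1}{100} = - \frac{1}{280}$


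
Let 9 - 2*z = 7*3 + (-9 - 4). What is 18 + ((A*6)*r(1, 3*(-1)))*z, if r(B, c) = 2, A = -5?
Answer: -12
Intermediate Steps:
z = ½ (z = 9/2 - (7*3 + (-9 - 4))/2 = 9/2 - (21 - 13)/2 = 9/2 - ½*8 = 9/2 - 4 = ½ ≈ 0.50000)
18 + ((A*6)*r(1, 3*(-1)))*z = 18 + (-5*6*2)*(½) = 18 - 30*2*(½) = 18 - 60*½ = 18 - 30 = -12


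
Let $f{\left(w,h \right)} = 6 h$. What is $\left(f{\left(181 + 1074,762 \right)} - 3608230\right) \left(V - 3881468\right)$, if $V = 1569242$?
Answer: $8332471722708$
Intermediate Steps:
$\left(f{\left(181 + 1074,762 \right)} - 3608230\right) \left(V - 3881468\right) = \left(6 \cdot 762 - 3608230\right) \left(1569242 - 3881468\right) = \left(4572 - 3608230\right) \left(-2312226\right) = \left(-3603658\right) \left(-2312226\right) = 8332471722708$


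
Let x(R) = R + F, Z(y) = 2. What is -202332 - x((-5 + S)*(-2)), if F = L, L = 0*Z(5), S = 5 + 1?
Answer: -202330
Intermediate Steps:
S = 6
L = 0 (L = 0*2 = 0)
F = 0
x(R) = R (x(R) = R + 0 = R)
-202332 - x((-5 + S)*(-2)) = -202332 - (-5 + 6)*(-2) = -202332 - (-2) = -202332 - 1*(-2) = -202332 + 2 = -202330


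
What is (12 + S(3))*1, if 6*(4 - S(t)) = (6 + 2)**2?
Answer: 16/3 ≈ 5.3333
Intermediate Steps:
S(t) = -20/3 (S(t) = 4 - (6 + 2)**2/6 = 4 - 1/6*8**2 = 4 - 1/6*64 = 4 - 32/3 = -20/3)
(12 + S(3))*1 = (12 - 20/3)*1 = (16/3)*1 = 16/3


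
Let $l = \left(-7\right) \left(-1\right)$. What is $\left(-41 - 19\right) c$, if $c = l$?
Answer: $-420$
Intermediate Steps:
$l = 7$
$c = 7$
$\left(-41 - 19\right) c = \left(-41 - 19\right) 7 = \left(-60\right) 7 = -420$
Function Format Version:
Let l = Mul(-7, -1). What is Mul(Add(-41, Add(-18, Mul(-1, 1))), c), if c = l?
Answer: -420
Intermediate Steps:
l = 7
c = 7
Mul(Add(-41, Add(-18, Mul(-1, 1))), c) = Mul(Add(-41, Add(-18, Mul(-1, 1))), 7) = Mul(Add(-41, Add(-18, -1)), 7) = Mul(Add(-41, -19), 7) = Mul(-60, 7) = -420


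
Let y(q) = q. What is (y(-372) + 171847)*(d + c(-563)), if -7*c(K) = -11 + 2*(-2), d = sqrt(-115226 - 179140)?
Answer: 2572125/7 + 171475*I*sqrt(294366) ≈ 3.6745e+5 + 9.3035e+7*I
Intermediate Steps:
d = I*sqrt(294366) (d = sqrt(-294366) = I*sqrt(294366) ≈ 542.55*I)
c(K) = 15/7 (c(K) = -(-11 + 2*(-2))/7 = -(-11 - 4)/7 = -1/7*(-15) = 15/7)
(y(-372) + 171847)*(d + c(-563)) = (-372 + 171847)*(I*sqrt(294366) + 15/7) = 171475*(15/7 + I*sqrt(294366)) = 2572125/7 + 171475*I*sqrt(294366)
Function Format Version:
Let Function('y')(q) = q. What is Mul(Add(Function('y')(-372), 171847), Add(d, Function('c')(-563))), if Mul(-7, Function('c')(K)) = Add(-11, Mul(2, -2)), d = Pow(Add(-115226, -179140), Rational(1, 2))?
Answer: Add(Rational(2572125, 7), Mul(171475, I, Pow(294366, Rational(1, 2)))) ≈ Add(3.6745e+5, Mul(9.3035e+7, I))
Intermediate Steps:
d = Mul(I, Pow(294366, Rational(1, 2))) (d = Pow(-294366, Rational(1, 2)) = Mul(I, Pow(294366, Rational(1, 2))) ≈ Mul(542.55, I))
Function('c')(K) = Rational(15, 7) (Function('c')(K) = Mul(Rational(-1, 7), Add(-11, Mul(2, -2))) = Mul(Rational(-1, 7), Add(-11, -4)) = Mul(Rational(-1, 7), -15) = Rational(15, 7))
Mul(Add(Function('y')(-372), 171847), Add(d, Function('c')(-563))) = Mul(Add(-372, 171847), Add(Mul(I, Pow(294366, Rational(1, 2))), Rational(15, 7))) = Mul(171475, Add(Rational(15, 7), Mul(I, Pow(294366, Rational(1, 2))))) = Add(Rational(2572125, 7), Mul(171475, I, Pow(294366, Rational(1, 2))))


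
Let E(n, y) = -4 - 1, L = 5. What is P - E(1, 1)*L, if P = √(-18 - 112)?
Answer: 25 + I*√130 ≈ 25.0 + 11.402*I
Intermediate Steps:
E(n, y) = -5
P = I*√130 (P = √(-130) = I*√130 ≈ 11.402*I)
P - E(1, 1)*L = I*√130 - (-5)*5 = I*√130 - 1*(-25) = I*√130 + 25 = 25 + I*√130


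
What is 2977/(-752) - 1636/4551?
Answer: -14778599/3422352 ≈ -4.3183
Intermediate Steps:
2977/(-752) - 1636/4551 = 2977*(-1/752) - 1636*1/4551 = -2977/752 - 1636/4551 = -14778599/3422352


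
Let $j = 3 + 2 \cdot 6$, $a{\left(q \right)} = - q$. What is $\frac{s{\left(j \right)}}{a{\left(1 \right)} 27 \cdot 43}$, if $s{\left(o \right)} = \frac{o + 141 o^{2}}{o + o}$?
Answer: $- \frac{1058}{1161} \approx -0.91128$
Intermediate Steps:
$j = 15$ ($j = 3 + 12 = 15$)
$s{\left(o \right)} = \frac{o + 141 o^{2}}{2 o}$
$\frac{s{\left(j \right)}}{a{\left(1 \right)} 27 \cdot 43} = \frac{\frac{1}{2} + \frac{141}{2} \cdot 15}{\left(-1\right) 1 \cdot 27 \cdot 43} = \frac{\frac{1}{2} + \frac{2115}{2}}{\left(-1\right) 27 \cdot 43} = \frac{1058}{\left(-27\right) 43} = \frac{1058}{-1161} = 1058 \left(- \frac{1}{1161}\right) = - \frac{1058}{1161}$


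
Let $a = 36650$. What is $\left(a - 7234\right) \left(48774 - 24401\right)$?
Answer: $716956168$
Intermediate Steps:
$\left(a - 7234\right) \left(48774 - 24401\right) = \left(36650 - 7234\right) \left(48774 - 24401\right) = 29416 \cdot 24373 = 716956168$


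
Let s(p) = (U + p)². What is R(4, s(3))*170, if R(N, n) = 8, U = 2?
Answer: 1360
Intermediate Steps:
s(p) = (2 + p)²
R(4, s(3))*170 = 8*170 = 1360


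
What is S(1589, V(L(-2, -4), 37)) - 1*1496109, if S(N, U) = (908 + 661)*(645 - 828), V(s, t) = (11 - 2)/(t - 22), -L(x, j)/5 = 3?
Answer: -1783236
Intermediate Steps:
L(x, j) = -15 (L(x, j) = -5*3 = -15)
V(s, t) = 9/(-22 + t)
S(N, U) = -287127 (S(N, U) = 1569*(-183) = -287127)
S(1589, V(L(-2, -4), 37)) - 1*1496109 = -287127 - 1*1496109 = -287127 - 1496109 = -1783236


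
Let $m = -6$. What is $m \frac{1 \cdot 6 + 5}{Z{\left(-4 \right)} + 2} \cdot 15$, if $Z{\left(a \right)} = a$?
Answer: $495$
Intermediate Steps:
$m \frac{1 \cdot 6 + 5}{Z{\left(-4 \right)} + 2} \cdot 15 = - 6 \frac{1 \cdot 6 + 5}{-4 + 2} \cdot 15 = - 6 \frac{6 + 5}{-2} \cdot 15 = - 6 \cdot 11 \left(- \frac{1}{2}\right) 15 = \left(-6\right) \left(- \frac{11}{2}\right) 15 = 33 \cdot 15 = 495$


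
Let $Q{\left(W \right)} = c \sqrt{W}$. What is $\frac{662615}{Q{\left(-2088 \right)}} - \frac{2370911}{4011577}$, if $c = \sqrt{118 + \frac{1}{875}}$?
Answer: $- \frac{2370911}{4011577} - \frac{3313075 i \sqrt{209599530}}{35931348} \approx -0.59102 - 1334.9 i$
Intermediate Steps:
$c = \frac{\sqrt{3613785}}{175}$ ($c = \sqrt{118 + \frac{1}{875}} = \sqrt{\frac{103251}{875}} = \frac{\sqrt{3613785}}{175} \approx 10.863$)
$Q{\left(W \right)} = \frac{\sqrt{3613785} \sqrt{W}}{175}$ ($Q{\left(W \right)} = \frac{\sqrt{3613785}}{175} \sqrt{W} = \frac{\sqrt{3613785} \sqrt{W}}{175}$)
$\frac{662615}{Q{\left(-2088 \right)}} - \frac{2370911}{4011577} = \frac{662615}{\frac{1}{175} \sqrt{3613785} \sqrt{-2088}} - \frac{2370911}{4011577} = \frac{662615}{\frac{1}{175} \sqrt{3613785} \cdot 6 i \sqrt{58}} - \frac{2370911}{4011577} = \frac{662615}{\frac{6}{175} i \sqrt{209599530}} - \frac{2370911}{4011577} = 662615 \left(- \frac{5 i \sqrt{209599530}}{35931348}\right) - \frac{2370911}{4011577} = - \frac{3313075 i \sqrt{209599530}}{35931348} - \frac{2370911}{4011577} = - \frac{2370911}{4011577} - \frac{3313075 i \sqrt{209599530}}{35931348}$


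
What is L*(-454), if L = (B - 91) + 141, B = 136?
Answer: -84444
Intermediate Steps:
L = 186 (L = (136 - 91) + 141 = 45 + 141 = 186)
L*(-454) = 186*(-454) = -84444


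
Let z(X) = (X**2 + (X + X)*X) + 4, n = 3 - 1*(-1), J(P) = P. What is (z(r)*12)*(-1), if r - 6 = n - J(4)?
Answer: -1344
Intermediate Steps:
n = 4 (n = 3 + 1 = 4)
r = 6 (r = 6 + (4 - 1*4) = 6 + (4 - 4) = 6 + 0 = 6)
z(X) = 4 + 3*X**2 (z(X) = (X**2 + (2*X)*X) + 4 = (X**2 + 2*X**2) + 4 = 3*X**2 + 4 = 4 + 3*X**2)
(z(r)*12)*(-1) = ((4 + 3*6**2)*12)*(-1) = ((4 + 3*36)*12)*(-1) = ((4 + 108)*12)*(-1) = (112*12)*(-1) = 1344*(-1) = -1344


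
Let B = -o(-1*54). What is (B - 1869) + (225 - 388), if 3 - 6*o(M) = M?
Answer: -4083/2 ≈ -2041.5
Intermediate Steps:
o(M) = 1/2 - M/6
B = -19/2 (B = -(1/2 - (-1)*54/6) = -(1/2 - 1/6*(-54)) = -(1/2 + 9) = -1*19/2 = -19/2 ≈ -9.5000)
(B - 1869) + (225 - 388) = (-19/2 - 1869) + (225 - 388) = -3757/2 - 163 = -4083/2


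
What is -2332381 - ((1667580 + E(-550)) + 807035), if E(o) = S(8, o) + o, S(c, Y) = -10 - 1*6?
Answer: -4806430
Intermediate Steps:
S(c, Y) = -16 (S(c, Y) = -10 - 6 = -16)
E(o) = -16 + o
-2332381 - ((1667580 + E(-550)) + 807035) = -2332381 - ((1667580 + (-16 - 550)) + 807035) = -2332381 - ((1667580 - 566) + 807035) = -2332381 - (1667014 + 807035) = -2332381 - 1*2474049 = -2332381 - 2474049 = -4806430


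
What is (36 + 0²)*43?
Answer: 1548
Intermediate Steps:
(36 + 0²)*43 = (36 + 0)*43 = 36*43 = 1548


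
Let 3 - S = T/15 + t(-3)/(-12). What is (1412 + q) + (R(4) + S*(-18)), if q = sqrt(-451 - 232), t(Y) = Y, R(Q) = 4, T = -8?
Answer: 13569/10 + I*sqrt(683) ≈ 1356.9 + 26.134*I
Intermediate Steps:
q = I*sqrt(683) (q = sqrt(-683) = I*sqrt(683) ≈ 26.134*I)
S = 197/60 (S = 3 - (-8/15 - 3/(-12)) = 3 - (-8*1/15 - 3*(-1/12)) = 3 - (-8/15 + 1/4) = 3 - 1*(-17/60) = 3 + 17/60 = 197/60 ≈ 3.2833)
(1412 + q) + (R(4) + S*(-18)) = (1412 + I*sqrt(683)) + (4 + (197/60)*(-18)) = (1412 + I*sqrt(683)) + (4 - 591/10) = (1412 + I*sqrt(683)) - 551/10 = 13569/10 + I*sqrt(683)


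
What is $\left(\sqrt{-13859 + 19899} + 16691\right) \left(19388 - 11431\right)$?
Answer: $132810287 + 15914 \sqrt{1510} \approx 1.3343 \cdot 10^{8}$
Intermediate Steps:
$\left(\sqrt{-13859 + 19899} + 16691\right) \left(19388 - 11431\right) = \left(\sqrt{6040} + 16691\right) 7957 = \left(2 \sqrt{1510} + 16691\right) 7957 = \left(16691 + 2 \sqrt{1510}\right) 7957 = 132810287 + 15914 \sqrt{1510}$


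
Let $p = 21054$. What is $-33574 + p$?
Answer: $-12520$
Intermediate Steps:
$-33574 + p = -33574 + 21054 = -12520$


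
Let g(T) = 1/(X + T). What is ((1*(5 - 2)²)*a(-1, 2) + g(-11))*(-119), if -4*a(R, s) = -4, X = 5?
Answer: -6307/6 ≈ -1051.2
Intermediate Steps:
a(R, s) = 1 (a(R, s) = -¼*(-4) = 1)
g(T) = 1/(5 + T)
((1*(5 - 2)²)*a(-1, 2) + g(-11))*(-119) = ((1*(5 - 2)²)*1 + 1/(5 - 11))*(-119) = ((1*3²)*1 + 1/(-6))*(-119) = ((1*9)*1 - ⅙)*(-119) = (9*1 - ⅙)*(-119) = (9 - ⅙)*(-119) = (53/6)*(-119) = -6307/6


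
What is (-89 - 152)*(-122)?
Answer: 29402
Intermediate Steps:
(-89 - 152)*(-122) = -241*(-122) = 29402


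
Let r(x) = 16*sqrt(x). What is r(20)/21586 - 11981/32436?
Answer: -11981/32436 + 16*sqrt(5)/10793 ≈ -0.36606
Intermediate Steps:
r(20)/21586 - 11981/32436 = (16*sqrt(20))/21586 - 11981/32436 = (16*(2*sqrt(5)))*(1/21586) - 11981*1/32436 = (32*sqrt(5))*(1/21586) - 11981/32436 = 16*sqrt(5)/10793 - 11981/32436 = -11981/32436 + 16*sqrt(5)/10793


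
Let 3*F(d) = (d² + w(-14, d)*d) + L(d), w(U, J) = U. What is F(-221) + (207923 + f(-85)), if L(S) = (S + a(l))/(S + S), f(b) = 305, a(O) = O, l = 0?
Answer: 1353239/6 ≈ 2.2554e+5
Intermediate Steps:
L(S) = ½ (L(S) = (S + 0)/(S + S) = S/((2*S)) = S*(1/(2*S)) = ½)
F(d) = ⅙ - 14*d/3 + d²/3 (F(d) = ((d² - 14*d) + ½)/3 = (½ + d² - 14*d)/3 = ⅙ - 14*d/3 + d²/3)
F(-221) + (207923 + f(-85)) = (⅙ - 14/3*(-221) + (⅓)*(-221)²) + (207923 + 305) = (⅙ + 3094/3 + (⅓)*48841) + 208228 = (⅙ + 3094/3 + 48841/3) + 208228 = 103871/6 + 208228 = 1353239/6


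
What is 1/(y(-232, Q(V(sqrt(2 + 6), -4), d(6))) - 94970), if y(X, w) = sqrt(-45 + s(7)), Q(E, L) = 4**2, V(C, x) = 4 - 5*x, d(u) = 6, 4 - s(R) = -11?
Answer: -9497/901930093 - I*sqrt(30)/9019300930 ≈ -1.053e-5 - 6.0728e-10*I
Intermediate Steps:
s(R) = 15 (s(R) = 4 - 1*(-11) = 4 + 11 = 15)
Q(E, L) = 16
y(X, w) = I*sqrt(30) (y(X, w) = sqrt(-45 + 15) = sqrt(-30) = I*sqrt(30))
1/(y(-232, Q(V(sqrt(2 + 6), -4), d(6))) - 94970) = 1/(I*sqrt(30) - 94970) = 1/(-94970 + I*sqrt(30))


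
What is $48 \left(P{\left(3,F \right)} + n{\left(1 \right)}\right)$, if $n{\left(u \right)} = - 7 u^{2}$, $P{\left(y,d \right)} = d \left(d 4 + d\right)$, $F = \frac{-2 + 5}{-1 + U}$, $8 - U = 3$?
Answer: $-201$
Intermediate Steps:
$U = 5$ ($U = 8 - 3 = 5$)
$F = \frac{3}{4}$ ($F = \frac{-2 + 5}{-1 + 5} = \frac{3}{4} \approx 0.75$)
$P{\left(y,d \right)} = 5 d^{2}$ ($P{\left(y,d \right)} = d \left(4 d + d\right) = d 5 d = 5 d^{2}$)
$48 \left(P{\left(3,F \right)} + n{\left(1 \right)}\right) = 48 \left(5 \left(\frac{3}{4}\right)^{2} - 7 \cdot 1^{2}\right) = 48 \left(5 \cdot \frac{9}{16} - 7\right) = 48 \left(\frac{45}{16} - 7\right) = 48 \left(- \frac{67}{16}\right) = -201$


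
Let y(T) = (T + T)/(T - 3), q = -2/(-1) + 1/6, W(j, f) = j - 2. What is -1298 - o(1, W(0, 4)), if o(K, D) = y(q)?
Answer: -6464/5 ≈ -1292.8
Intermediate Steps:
W(j, f) = -2 + j
q = 13/6 (q = -2*(-1) + 1*(1/6) = 2 + 1/6 = 13/6 ≈ 2.1667)
y(T) = 2*T/(-3 + T) (y(T) = (2*T)/(-3 + T) = 2*T/(-3 + T))
o(K, D) = -26/5 (o(K, D) = 2*(13/6)/(-3 + 13/6) = 2*(13/6)/(-5/6) = 2*(13/6)*(-6/5) = -26/5)
-1298 - o(1, W(0, 4)) = -1298 - 1*(-26/5) = -1298 + 26/5 = -6464/5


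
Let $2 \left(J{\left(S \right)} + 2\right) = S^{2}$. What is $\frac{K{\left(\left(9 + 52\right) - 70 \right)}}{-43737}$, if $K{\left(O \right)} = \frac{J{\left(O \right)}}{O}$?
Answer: $\frac{77}{787266} \approx 9.7807 \cdot 10^{-5}$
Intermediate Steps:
$J{\left(S \right)} = -2 + \frac{S^{2}}{2}$
$K{\left(O \right)} = \frac{-2 + \frac{O^{2}}{2}}{O}$
$\frac{K{\left(\left(9 + 52\right) - 70 \right)}}{-43737} = \frac{\frac{\left(9 + 52\right) - 70}{2} - \frac{2}{\left(9 + 52\right) - 70}}{-43737} = \left(\frac{61 - 70}{2} - \frac{2}{61 - 70}\right) \left(- \frac{1}{43737}\right) = \left(\frac{1}{2} \left(-9\right) - \frac{2}{-9}\right) \left(- \frac{1}{43737}\right) = \left(- \frac{9}{2} - - \frac{2}{9}\right) \left(- \frac{1}{43737}\right) = \left(- \frac{9}{2} + \frac{2}{9}\right) \left(- \frac{1}{43737}\right) = \left(- \frac{77}{18}\right) \left(- \frac{1}{43737}\right) = \frac{77}{787266}$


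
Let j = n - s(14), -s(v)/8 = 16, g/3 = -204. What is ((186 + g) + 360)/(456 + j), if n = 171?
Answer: -66/755 ≈ -0.087417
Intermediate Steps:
g = -612 (g = 3*(-204) = -612)
s(v) = -128 (s(v) = -8*16 = -128)
j = 299 (j = 171 - 1*(-128) = 171 + 128 = 299)
((186 + g) + 360)/(456 + j) = ((186 - 612) + 360)/(456 + 299) = (-426 + 360)/755 = -66*1/755 = -66/755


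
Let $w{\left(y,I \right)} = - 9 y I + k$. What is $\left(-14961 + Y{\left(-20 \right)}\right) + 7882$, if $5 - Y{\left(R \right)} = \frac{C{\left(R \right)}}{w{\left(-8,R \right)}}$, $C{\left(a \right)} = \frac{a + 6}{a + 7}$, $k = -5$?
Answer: $- \frac{132885076}{18785} \approx -7074.0$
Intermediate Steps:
$w{\left(y,I \right)} = -5 - 9 I y$ ($w{\left(y,I \right)} = - 9 y I - 5 = - 9 I y - 5 = -5 - 9 I y$)
$C{\left(a \right)} = \frac{6 + a}{7 + a}$
$Y{\left(R \right)} = 5 - \frac{6 + R}{\left(-5 + 72 R\right) \left(7 + R\right)}$ ($Y{\left(R \right)} = 5 - \frac{\frac{1}{7 + R} \left(6 + R\right)}{-5 - 9 R \left(-8\right)} = 5 - \frac{\frac{1}{7 + R} \left(6 + R\right)}{-5 + 72 R} = 5 - \frac{6 + R}{\left(-5 + 72 R\right) \left(7 + R\right)}$)
$\left(-14961 + Y{\left(-20 \right)}\right) + 7882 = \left(-14961 + \frac{-181 + 360 \left(-20\right)^{2} + 2494 \left(-20\right)}{-35 + 72 \left(-20\right)^{2} + 499 \left(-20\right)}\right) + 7882 = \left(-14961 + \frac{-181 + 360 \cdot 400 - 49880}{-35 + 72 \cdot 400 - 9980}\right) + 7882 = \left(-14961 + \frac{-181 + 144000 - 49880}{-35 + 28800 - 9980}\right) + 7882 = \left(-14961 + \frac{1}{18785} \cdot 93939\right) + 7882 = \left(-14961 + \frac{93939}{18785}\right) + 7882 = - \frac{280948446}{18785} + 7882 = - \frac{132885076}{18785}$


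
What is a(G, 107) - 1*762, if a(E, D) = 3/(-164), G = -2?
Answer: -124971/164 ≈ -762.02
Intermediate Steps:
a(E, D) = -3/164 (a(E, D) = 3*(-1/164) = -3/164)
a(G, 107) - 1*762 = -3/164 - 1*762 = -3/164 - 762 = -124971/164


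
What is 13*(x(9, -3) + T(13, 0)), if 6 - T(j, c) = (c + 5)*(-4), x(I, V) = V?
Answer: 299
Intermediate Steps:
T(j, c) = 26 + 4*c (T(j, c) = 6 - (c + 5)*(-4) = 6 - (5 + c)*(-4) = 6 - (-20 - 4*c) = 6 + (20 + 4*c) = 26 + 4*c)
13*(x(9, -3) + T(13, 0)) = 13*(-3 + (26 + 4*0)) = 13*(-3 + (26 + 0)) = 13*(-3 + 26) = 13*23 = 299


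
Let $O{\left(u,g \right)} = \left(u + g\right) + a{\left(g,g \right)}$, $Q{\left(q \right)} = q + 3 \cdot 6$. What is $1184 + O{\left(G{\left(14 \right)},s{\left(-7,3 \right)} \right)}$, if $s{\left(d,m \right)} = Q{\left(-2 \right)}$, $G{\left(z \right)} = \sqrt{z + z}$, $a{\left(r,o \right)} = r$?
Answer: $1216 + 2 \sqrt{7} \approx 1221.3$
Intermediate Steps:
$Q{\left(q \right)} = 18 + q$ ($Q{\left(q \right)} = q + 18 = 18 + q$)
$G{\left(z \right)} = \sqrt{2} \sqrt{z}$ ($G{\left(z \right)} = \sqrt{2 z} = \sqrt{2} \sqrt{z}$)
$s{\left(d,m \right)} = 16$ ($s{\left(d,m \right)} = 18 - 2 = 16$)
$O{\left(u,g \right)} = u + 2 g$ ($O{\left(u,g \right)} = \left(u + g\right) + g = \left(g + u\right) + g = u + 2 g$)
$1184 + O{\left(G{\left(14 \right)},s{\left(-7,3 \right)} \right)} = 1184 + \left(\sqrt{2} \sqrt{14} + 2 \cdot 16\right) = 1184 + \left(2 \sqrt{7} + 32\right) = 1184 + \left(32 + 2 \sqrt{7}\right) = 1216 + 2 \sqrt{7}$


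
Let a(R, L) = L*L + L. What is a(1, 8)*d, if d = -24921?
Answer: -1794312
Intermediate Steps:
a(R, L) = L + L**2 (a(R, L) = L**2 + L = L + L**2)
a(1, 8)*d = (8*(1 + 8))*(-24921) = (8*9)*(-24921) = 72*(-24921) = -1794312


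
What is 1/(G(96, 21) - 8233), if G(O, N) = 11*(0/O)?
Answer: -1/8233 ≈ -0.00012146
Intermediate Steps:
G(O, N) = 0 (G(O, N) = 11*0 = 0)
1/(G(96, 21) - 8233) = 1/(0 - 8233) = 1/(-8233) = -1/8233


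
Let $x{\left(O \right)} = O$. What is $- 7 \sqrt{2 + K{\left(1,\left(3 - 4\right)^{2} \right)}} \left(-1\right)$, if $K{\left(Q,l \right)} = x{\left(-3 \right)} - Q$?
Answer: $7 i \sqrt{2} \approx 9.8995 i$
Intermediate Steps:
$K{\left(Q,l \right)} = -3 - Q$
$- 7 \sqrt{2 + K{\left(1,\left(3 - 4\right)^{2} \right)}} \left(-1\right) = - 7 \sqrt{2 - 4} \left(-1\right) = - 7 \sqrt{-2} \left(-1\right) = - 7 i \sqrt{2} \left(-1\right) = 7 i \sqrt{2}$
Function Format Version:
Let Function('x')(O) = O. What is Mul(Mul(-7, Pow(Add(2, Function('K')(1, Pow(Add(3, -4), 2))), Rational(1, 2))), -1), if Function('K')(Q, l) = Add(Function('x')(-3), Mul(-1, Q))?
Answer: Mul(7, I, Pow(2, Rational(1, 2))) ≈ Mul(9.8995, I)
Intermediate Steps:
Function('K')(Q, l) = Add(-3, Mul(-1, Q))
Mul(Mul(-7, Pow(Add(2, Function('K')(1, Pow(Add(3, -4), 2))), Rational(1, 2))), -1) = Mul(Mul(-7, Pow(Add(2, Add(-3, Mul(-1, 1))), Rational(1, 2))), -1) = Mul(Mul(-7, Pow(Add(2, Add(-3, -1)), Rational(1, 2))), -1) = Mul(Mul(-7, Pow(Add(2, -4), Rational(1, 2))), -1) = Mul(Mul(-7, Pow(-2, Rational(1, 2))), -1) = Mul(Mul(-7, Mul(I, Pow(2, Rational(1, 2)))), -1) = Mul(Mul(-7, I, Pow(2, Rational(1, 2))), -1) = Mul(7, I, Pow(2, Rational(1, 2)))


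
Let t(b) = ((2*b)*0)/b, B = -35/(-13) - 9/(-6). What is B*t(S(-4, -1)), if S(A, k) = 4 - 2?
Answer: 0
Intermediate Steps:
B = 109/26 (B = -35*(-1/13) - 9*(-1/6) = 35/13 + 3/2 = 109/26 ≈ 4.1923)
S(A, k) = 2
t(b) = 0 (t(b) = 0/b = 0)
B*t(S(-4, -1)) = (109/26)*0 = 0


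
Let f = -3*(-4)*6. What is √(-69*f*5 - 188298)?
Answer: 3*I*√23682 ≈ 461.67*I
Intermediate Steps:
f = 72 (f = 12*6 = 72)
√(-69*f*5 - 188298) = √(-69*72*5 - 188298) = √(-4968*5 - 188298) = √(-24840 - 188298) = √(-213138) = 3*I*√23682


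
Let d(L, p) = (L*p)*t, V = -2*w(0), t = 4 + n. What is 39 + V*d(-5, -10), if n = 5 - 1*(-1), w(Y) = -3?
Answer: 3039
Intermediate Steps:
n = 6 (n = 5 + 1 = 6)
t = 10 (t = 4 + 6 = 10)
V = 6 (V = -2*(-3) = 6)
d(L, p) = 10*L*p (d(L, p) = (L*p)*10 = 10*L*p)
39 + V*d(-5, -10) = 39 + 6*(10*(-5)*(-10)) = 39 + 6*500 = 39 + 3000 = 3039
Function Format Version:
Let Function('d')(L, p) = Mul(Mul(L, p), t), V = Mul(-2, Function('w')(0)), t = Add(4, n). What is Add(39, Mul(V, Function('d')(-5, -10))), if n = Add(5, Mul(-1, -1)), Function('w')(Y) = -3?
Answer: 3039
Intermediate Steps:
n = 6 (n = Add(5, 1) = 6)
t = 10 (t = Add(4, 6) = 10)
V = 6 (V = Mul(-2, -3) = 6)
Function('d')(L, p) = Mul(10, L, p) (Function('d')(L, p) = Mul(Mul(L, p), 10) = Mul(10, L, p))
Add(39, Mul(V, Function('d')(-5, -10))) = Add(39, Mul(6, Mul(10, -5, -10))) = Add(39, Mul(6, 500)) = Add(39, 3000) = 3039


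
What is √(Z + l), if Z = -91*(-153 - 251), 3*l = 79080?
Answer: 2*√15781 ≈ 251.24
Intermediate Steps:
l = 26360 (l = (⅓)*79080 = 26360)
Z = 36764 (Z = -91*(-404) = 36764)
√(Z + l) = √(36764 + 26360) = √63124 = 2*√15781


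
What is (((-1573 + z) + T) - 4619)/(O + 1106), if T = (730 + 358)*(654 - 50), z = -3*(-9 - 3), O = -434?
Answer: 162749/168 ≈ 968.74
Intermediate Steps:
z = 36 (z = -3*(-12) = 36)
T = 657152 (T = 1088*604 = 657152)
(((-1573 + z) + T) - 4619)/(O + 1106) = (((-1573 + 36) + 657152) - 4619)/(-434 + 1106) = ((-1537 + 657152) - 4619)/672 = (655615 - 4619)*(1/672) = 650996*(1/672) = 162749/168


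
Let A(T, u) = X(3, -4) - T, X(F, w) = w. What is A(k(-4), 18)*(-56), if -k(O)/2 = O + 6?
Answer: 0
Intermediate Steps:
k(O) = -12 - 2*O (k(O) = -2*(O + 6) = -2*(6 + O) = -12 - 2*O)
A(T, u) = -4 - T
A(k(-4), 18)*(-56) = (-4 - (-12 - 2*(-4)))*(-56) = (-4 - (-12 + 8))*(-56) = (-4 - 1*(-4))*(-56) = (-4 + 4)*(-56) = 0*(-56) = 0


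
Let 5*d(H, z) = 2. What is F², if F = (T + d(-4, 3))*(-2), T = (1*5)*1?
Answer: 2916/25 ≈ 116.64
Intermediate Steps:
d(H, z) = ⅖ (d(H, z) = (⅕)*2 = ⅖)
T = 5 (T = 5*1 = 5)
F = -54/5 (F = (5 + ⅖)*(-2) = (27/5)*(-2) = -54/5 ≈ -10.800)
F² = (-54/5)² = 2916/25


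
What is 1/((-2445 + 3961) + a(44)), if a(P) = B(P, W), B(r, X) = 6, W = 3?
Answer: 1/1522 ≈ 0.00065703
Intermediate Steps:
a(P) = 6
1/((-2445 + 3961) + a(44)) = 1/((-2445 + 3961) + 6) = 1/(1516 + 6) = 1/1522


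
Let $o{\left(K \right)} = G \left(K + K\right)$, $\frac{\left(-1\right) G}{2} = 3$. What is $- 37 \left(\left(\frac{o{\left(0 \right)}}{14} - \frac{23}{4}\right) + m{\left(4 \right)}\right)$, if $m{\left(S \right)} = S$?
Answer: $\frac{259}{4} \approx 64.75$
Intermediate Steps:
$G = -6$ ($G = \left(-2\right) 3 = -6$)
$o{\left(K \right)} = - 12 K$ ($o{\left(K \right)} = - 6 \left(K + K\right) = - 6 \cdot 2 K = - 12 K$)
$- 37 \left(\left(\frac{o{\left(0 \right)}}{14} - \frac{23}{4}\right) + m{\left(4 \right)}\right) = - 37 \left(\left(\frac{\left(-12\right) 0}{14} - \frac{23}{4}\right) + 4\right) = - 37 \left(\left(0 \cdot \frac{1}{14} - \frac{23}{4}\right) + 4\right) = - 37 \left(\left(0 - \frac{23}{4}\right) + 4\right) = - 37 \left(- \frac{23}{4} + 4\right) = \left(-37\right) \left(- \frac{7}{4}\right) = \frac{259}{4}$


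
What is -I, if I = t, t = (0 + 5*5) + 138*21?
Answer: -2923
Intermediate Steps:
t = 2923 (t = (0 + 25) + 2898 = 25 + 2898 = 2923)
I = 2923
-I = -1*2923 = -2923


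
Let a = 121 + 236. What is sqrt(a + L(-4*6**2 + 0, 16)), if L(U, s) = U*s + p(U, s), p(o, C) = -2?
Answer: I*sqrt(1949) ≈ 44.147*I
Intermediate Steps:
L(U, s) = -2 + U*s (L(U, s) = U*s - 2 = -2 + U*s)
a = 357
sqrt(a + L(-4*6**2 + 0, 16)) = sqrt(357 + (-2 + (-4*6**2 + 0)*16)) = sqrt(357 + (-2 + (-4*36 + 0)*16)) = sqrt(357 + (-2 + (-144 + 0)*16)) = sqrt(357 + (-2 - 144*16)) = sqrt(357 + (-2 - 2304)) = sqrt(357 - 2306) = sqrt(-1949) = I*sqrt(1949)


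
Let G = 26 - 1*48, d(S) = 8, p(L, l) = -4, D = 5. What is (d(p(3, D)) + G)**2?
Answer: 196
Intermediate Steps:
G = -22 (G = 26 - 48 = -22)
(d(p(3, D)) + G)**2 = (8 - 22)**2 = (-14)**2 = 196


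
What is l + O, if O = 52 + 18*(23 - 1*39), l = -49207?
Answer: -49443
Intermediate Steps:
O = -236 (O = 52 + 18*(23 - 39) = 52 + 18*(-16) = 52 - 288 = -236)
l + O = -49207 - 236 = -49443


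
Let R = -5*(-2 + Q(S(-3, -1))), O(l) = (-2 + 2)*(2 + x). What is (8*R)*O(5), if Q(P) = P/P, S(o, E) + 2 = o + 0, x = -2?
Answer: 0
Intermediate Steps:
S(o, E) = -2 + o (S(o, E) = -2 + (o + 0) = -2 + o)
Q(P) = 1
O(l) = 0 (O(l) = (-2 + 2)*(2 - 2) = 0*0 = 0)
R = 5 (R = -5*(-2 + 1) = -5*(-1) = 5)
(8*R)*O(5) = (8*5)*0 = 40*0 = 0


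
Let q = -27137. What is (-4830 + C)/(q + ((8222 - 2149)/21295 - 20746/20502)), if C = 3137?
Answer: 369573511185/5924031274877 ≈ 0.062385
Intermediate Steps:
(-4830 + C)/(q + ((8222 - 2149)/21295 - 20746/20502)) = (-4830 + 3137)/(-27137 + ((8222 - 2149)/21295 - 20746/20502)) = -1693/(-27137 + (6073*(1/21295) - 20746*1/20502)) = -1693/(-27137 + (6073/21295 - 10373/10251)) = -1693/(-27137 - 158638712/218295045) = -1693/(-5924031274877/218295045) = -1693*(-218295045/5924031274877) = 369573511185/5924031274877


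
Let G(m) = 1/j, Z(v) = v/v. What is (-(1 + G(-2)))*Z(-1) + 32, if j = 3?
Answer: 92/3 ≈ 30.667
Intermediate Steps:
Z(v) = 1
G(m) = 1/3
(-(1 + G(-2)))*Z(-1) + 32 = -(1 + 1/3)*1 + 32 = -1*4/3*1 + 32 = -4/3*1 + 32 = -4/3 + 32 = 92/3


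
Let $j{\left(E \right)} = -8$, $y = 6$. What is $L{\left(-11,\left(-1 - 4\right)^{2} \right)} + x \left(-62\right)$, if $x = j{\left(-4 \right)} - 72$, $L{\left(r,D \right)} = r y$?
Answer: $4894$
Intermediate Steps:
$L{\left(r,D \right)} = 6 r$ ($L{\left(r,D \right)} = r 6 = 6 r$)
$x = -80$ ($x = -8 - 72 = -80$)
$L{\left(-11,\left(-1 - 4\right)^{2} \right)} + x \left(-62\right) = 6 \left(-11\right) - -4960 = -66 + 4960 = 4894$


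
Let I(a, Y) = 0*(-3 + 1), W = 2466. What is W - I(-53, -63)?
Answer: 2466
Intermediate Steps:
I(a, Y) = 0 (I(a, Y) = 0*(-2) = 0)
W - I(-53, -63) = 2466 - 1*0 = 2466 + 0 = 2466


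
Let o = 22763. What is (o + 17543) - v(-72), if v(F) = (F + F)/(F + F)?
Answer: 40305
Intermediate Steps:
v(F) = 1 (v(F) = (2*F)/((2*F)) = (2*F)*(1/(2*F)) = 1)
(o + 17543) - v(-72) = (22763 + 17543) - 1*1 = 40306 - 1 = 40305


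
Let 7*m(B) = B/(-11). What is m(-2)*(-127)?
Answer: -254/77 ≈ -3.2987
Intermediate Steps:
m(B) = -B/77 (m(B) = (B/(-11))/7 = (B*(-1/11))/7 = (-B/11)/7 = -B/77)
m(-2)*(-127) = -1/77*(-2)*(-127) = (2/77)*(-127) = -254/77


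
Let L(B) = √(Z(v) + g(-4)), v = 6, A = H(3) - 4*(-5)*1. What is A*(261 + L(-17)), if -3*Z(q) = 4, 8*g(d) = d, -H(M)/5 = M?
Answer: 1305 + 5*I*√66/6 ≈ 1305.0 + 6.77*I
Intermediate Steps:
H(M) = -5*M
g(d) = d/8
A = 5 (A = -5*3 - 4*(-5)*1 = -15 + 20*1 = -15 + 20 = 5)
Z(q) = -4/3 (Z(q) = -⅓*4 = -4/3)
L(B) = I*√66/6 (L(B) = √(-4/3 + (⅛)*(-4)) = √(-4/3 - ½) = √(-11/6) = I*√66/6)
A*(261 + L(-17)) = 5*(261 + I*√66/6) = 1305 + 5*I*√66/6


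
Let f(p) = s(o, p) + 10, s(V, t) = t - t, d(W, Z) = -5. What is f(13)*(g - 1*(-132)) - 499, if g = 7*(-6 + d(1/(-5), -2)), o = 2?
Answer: 51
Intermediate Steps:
g = -77 (g = 7*(-6 - 5) = 7*(-11) = -77)
s(V, t) = 0
f(p) = 10 (f(p) = 0 + 10 = 10)
f(13)*(g - 1*(-132)) - 499 = 10*(-77 - 1*(-132)) - 499 = 10*(-77 + 132) - 499 = 10*55 - 499 = 550 - 499 = 51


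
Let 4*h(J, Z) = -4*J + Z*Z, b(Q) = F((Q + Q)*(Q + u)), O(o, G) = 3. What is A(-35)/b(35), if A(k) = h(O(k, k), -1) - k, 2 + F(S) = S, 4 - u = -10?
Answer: 129/13712 ≈ 0.0094078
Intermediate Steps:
u = 14 (u = 4 - 1*(-10) = 4 + 10 = 14)
F(S) = -2 + S
b(Q) = -2 + 2*Q*(14 + Q) (b(Q) = -2 + (Q + Q)*(Q + 14) = -2 + (2*Q)*(14 + Q) = -2 + 2*Q*(14 + Q))
h(J, Z) = -J + Z**2/4 (h(J, Z) = (-4*J + Z*Z)/4 = (-4*J + Z**2)/4 = (Z**2 - 4*J)/4 = -J + Z**2/4)
A(k) = -11/4 - k (A(k) = (-1*3 + (1/4)*(-1)**2) - k = (-3 + (1/4)*1) - k = (-3 + 1/4) - k = -11/4 - k)
A(-35)/b(35) = (-11/4 - 1*(-35))/(-2 + 2*35*(14 + 35)) = (-11/4 + 35)/(-2 + 2*35*49) = 129/(4*(-2 + 3430)) = (129/4)/3428 = (129/4)*(1/3428) = 129/13712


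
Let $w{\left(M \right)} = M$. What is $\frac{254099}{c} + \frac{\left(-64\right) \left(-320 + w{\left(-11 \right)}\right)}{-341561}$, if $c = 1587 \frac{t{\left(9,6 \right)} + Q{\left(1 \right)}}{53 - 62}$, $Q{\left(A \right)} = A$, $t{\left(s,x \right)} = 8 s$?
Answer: $- \frac{261188988145}{13190061137} \approx -19.802$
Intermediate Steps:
$c = - \frac{38617}{3}$ ($c = 1587 \frac{8 \cdot 9 + 1}{53 - 62} = 1587 \frac{72 + 1}{-9} = 1587 \cdot 73 \left(- \frac{1}{9}\right) = 1587 \left(- \frac{73}{9}\right) = - \frac{38617}{3} \approx -12872.0$)
$\frac{254099}{c} + \frac{\left(-64\right) \left(-320 + w{\left(-11 \right)}\right)}{-341561} = \frac{254099}{- \frac{38617}{3}} + \frac{\left(-64\right) \left(-320 - 11\right)}{-341561} = 254099 \left(- \frac{3}{38617}\right) + \left(-64\right) \left(-331\right) \left(- \frac{1}{341561}\right) = - \frac{762297}{38617} + 21184 \left(- \frac{1}{341561}\right) = - \frac{762297}{38617} - \frac{21184}{341561} = - \frac{261188988145}{13190061137}$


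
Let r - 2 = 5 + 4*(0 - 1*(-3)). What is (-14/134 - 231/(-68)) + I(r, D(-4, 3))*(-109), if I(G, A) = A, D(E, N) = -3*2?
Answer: 2994625/4556 ≈ 657.29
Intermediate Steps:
D(E, N) = -6
r = 19 (r = 2 + (5 + 4*(0 - 1*(-3))) = 2 + (5 + 4*(0 + 3)) = 2 + (5 + 4*3) = 2 + (5 + 12) = 2 + 17 = 19)
(-14/134 - 231/(-68)) + I(r, D(-4, 3))*(-109) = (-14/134 - 231/(-68)) - 6*(-109) = (-14*1/134 - 231*(-1/68)) + 654 = (-7/67 + 231/68) + 654 = 15001/4556 + 654 = 2994625/4556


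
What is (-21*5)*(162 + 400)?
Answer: -59010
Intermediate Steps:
(-21*5)*(162 + 400) = -105*562 = -59010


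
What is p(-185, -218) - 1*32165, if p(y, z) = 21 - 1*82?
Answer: -32226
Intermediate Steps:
p(y, z) = -61 (p(y, z) = 21 - 82 = -61)
p(-185, -218) - 1*32165 = -61 - 1*32165 = -61 - 32165 = -32226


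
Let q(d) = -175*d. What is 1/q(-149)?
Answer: 1/26075 ≈ 3.8351e-5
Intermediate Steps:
1/q(-149) = 1/(-175*(-149)) = 1/26075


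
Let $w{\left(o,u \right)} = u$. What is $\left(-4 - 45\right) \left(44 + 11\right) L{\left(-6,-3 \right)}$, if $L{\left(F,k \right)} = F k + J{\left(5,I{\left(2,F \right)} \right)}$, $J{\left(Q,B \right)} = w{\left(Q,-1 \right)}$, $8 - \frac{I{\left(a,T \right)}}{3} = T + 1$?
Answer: $-45815$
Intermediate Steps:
$I{\left(a,T \right)} = 21 - 3 T$ ($I{\left(a,T \right)} = 24 - 3 \left(T + 1\right) = 24 - 3 \left(1 + T\right) = 24 - \left(3 + 3 T\right) = 21 - 3 T$)
$J{\left(Q,B \right)} = -1$
$L{\left(F,k \right)} = -1 + F k$ ($L{\left(F,k \right)} = F k - 1 = -1 + F k$)
$\left(-4 - 45\right) \left(44 + 11\right) L{\left(-6,-3 \right)} = \left(-4 - 45\right) \left(44 + 11\right) \left(-1 - -18\right) = \left(-49\right) 55 \left(-1 + 18\right) = \left(-2695\right) 17 = -45815$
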